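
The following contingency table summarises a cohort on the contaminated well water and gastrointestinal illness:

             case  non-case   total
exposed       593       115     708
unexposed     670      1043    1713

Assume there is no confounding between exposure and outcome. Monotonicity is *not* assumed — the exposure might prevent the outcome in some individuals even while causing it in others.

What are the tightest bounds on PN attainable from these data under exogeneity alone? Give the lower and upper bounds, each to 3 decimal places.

0.533 ≤ PN ≤ 0.727

p₁ = P(outcome | exposed) = 593/708 = 0.83757
p₀ = P(outcome | unexposed) = 670/1713 = 0.39113
Under exogeneity alone the bounds on PN are max{0,(p₁−p₀)/p₁} ≤ PN ≤ min{1,(1−p₀)/p₁}.
  lower = (p₁ − p₀)/p₁ = 0.44644 / 0.83757 ≈ 0.5330
  upper = min{1, (1 − p₀)/p₁} = 0.60887 / 0.83757 ≈ 0.7270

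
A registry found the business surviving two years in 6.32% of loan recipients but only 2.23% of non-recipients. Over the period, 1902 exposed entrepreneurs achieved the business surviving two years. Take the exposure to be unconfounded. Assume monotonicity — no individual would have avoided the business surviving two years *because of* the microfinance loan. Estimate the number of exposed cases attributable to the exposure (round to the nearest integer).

p₁ = 0.0632, p₀ = 0.0223.
PN = (p₁ − p₀)/p₁ = (0.0632 − 0.0223) / 0.0632 ≈ 0.64715.
Attributable cases ≈ PN × (exposed cases) = 0.64715 × 1902 ≈ 1230.88.

about 1231 cases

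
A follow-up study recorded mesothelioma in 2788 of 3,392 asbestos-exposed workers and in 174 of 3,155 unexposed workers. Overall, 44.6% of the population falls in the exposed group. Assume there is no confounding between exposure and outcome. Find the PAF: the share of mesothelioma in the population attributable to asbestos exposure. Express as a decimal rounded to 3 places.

p₁ = P(outcome | exposed) = 2788/3392 = 0.82193
p₀ = P(outcome | unexposed) = 174/3155 = 0.055151
Overall risk P(Y=1) = π·p₁ + (1−π)·p₀ = 0.446×0.82193 + 0.554×0.055151 = 0.39714.
Under exogeneity, PAF = [P(Y=1) − p₀] / P(Y=1).
PAF = (0.39714 − 0.055151) / 0.39714 ≈ 0.8611

PAF ≈ 0.861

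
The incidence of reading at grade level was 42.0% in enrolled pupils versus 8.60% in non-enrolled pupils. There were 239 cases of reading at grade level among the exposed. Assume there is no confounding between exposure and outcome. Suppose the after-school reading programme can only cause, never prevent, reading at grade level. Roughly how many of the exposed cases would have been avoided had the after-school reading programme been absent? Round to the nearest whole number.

p₁ = 0.42, p₀ = 0.086.
PN = (p₁ − p₀)/p₁ = (0.42 − 0.086) / 0.42 ≈ 0.79524.
Attributable cases ≈ PN × (exposed cases) = 0.79524 × 239 ≈ 190.06.

about 190 cases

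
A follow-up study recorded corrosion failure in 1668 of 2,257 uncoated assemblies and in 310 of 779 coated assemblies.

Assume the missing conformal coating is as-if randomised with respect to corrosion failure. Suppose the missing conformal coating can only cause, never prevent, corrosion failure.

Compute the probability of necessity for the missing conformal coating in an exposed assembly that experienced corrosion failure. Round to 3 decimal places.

PN ≈ 0.462

p₁ = P(outcome | exposed) = 1668/2257 = 0.73903
p₀ = P(outcome | unexposed) = 310/779 = 0.39795
Under exogeneity and monotonicity, PN = (p₁ − p₀) / p₁.
PN = (0.73903 − 0.39795) / 0.73903 = 0.34109 / 0.73903 ≈ 0.4615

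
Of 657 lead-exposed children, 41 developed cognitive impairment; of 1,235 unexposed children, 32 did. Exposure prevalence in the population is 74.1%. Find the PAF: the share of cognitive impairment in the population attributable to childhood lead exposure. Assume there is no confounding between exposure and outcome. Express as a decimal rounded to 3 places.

p₁ = P(outcome | exposed) = 41/657 = 0.062405
p₀ = P(outcome | unexposed) = 32/1235 = 0.025911
Overall risk P(Y=1) = π·p₁ + (1−π)·p₀ = 0.741×0.062405 + 0.259×0.025911 = 0.052953.
Under exogeneity, PAF = [P(Y=1) − p₀] / P(Y=1).
PAF = (0.052953 − 0.025911) / 0.052953 ≈ 0.5107

PAF ≈ 0.511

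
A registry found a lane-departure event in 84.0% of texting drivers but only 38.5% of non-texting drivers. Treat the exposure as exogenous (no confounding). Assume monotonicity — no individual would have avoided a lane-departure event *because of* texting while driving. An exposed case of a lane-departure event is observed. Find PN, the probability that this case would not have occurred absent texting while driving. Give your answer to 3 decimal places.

p₁ = 0.84, p₀ = 0.385.
Under exogeneity and monotonicity, PN = (p₁ − p₀) / p₁.
PN = (0.84 − 0.385) / 0.84 = 0.455 / 0.84 ≈ 0.5417

PN ≈ 0.542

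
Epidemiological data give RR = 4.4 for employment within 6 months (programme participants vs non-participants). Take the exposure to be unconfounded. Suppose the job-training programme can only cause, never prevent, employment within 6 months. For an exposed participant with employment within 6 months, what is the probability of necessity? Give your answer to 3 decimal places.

Under exogeneity and monotonicity, PN = (RR − 1) / RR = 1 − 1/RR.
PN = (4.4 − 1) / 4.4 = 3.4 / 4.4 ≈ 0.7727

PN ≈ 0.773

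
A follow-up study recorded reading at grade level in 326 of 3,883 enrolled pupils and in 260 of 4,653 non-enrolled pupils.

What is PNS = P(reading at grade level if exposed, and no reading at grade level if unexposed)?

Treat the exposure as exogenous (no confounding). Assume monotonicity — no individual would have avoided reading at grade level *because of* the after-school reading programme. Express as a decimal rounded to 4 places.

p₁ = P(outcome | exposed) = 326/3883 = 0.083956
p₀ = P(outcome | unexposed) = 260/4653 = 0.055878
Under exogeneity and monotonicity, PNS = p₁ − p₀.
PNS = 0.083956 − 0.055878 = 0.028078

PNS ≈ 0.0281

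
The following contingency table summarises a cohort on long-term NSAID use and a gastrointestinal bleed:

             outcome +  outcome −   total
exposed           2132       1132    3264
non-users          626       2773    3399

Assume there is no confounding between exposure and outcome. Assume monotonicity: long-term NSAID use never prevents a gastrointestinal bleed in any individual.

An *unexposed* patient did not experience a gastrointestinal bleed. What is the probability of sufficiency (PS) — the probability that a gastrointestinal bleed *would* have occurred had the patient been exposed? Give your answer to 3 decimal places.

PS ≈ 0.575

p₁ = P(outcome | exposed) = 2132/3264 = 0.65319
p₀ = P(outcome | unexposed) = 626/3399 = 0.18417
Under exogeneity and monotonicity, PS = (p₁ − p₀)/(1 − p₀).
PS = (0.65319 − 0.18417) / 0.81583 ≈ 0.5749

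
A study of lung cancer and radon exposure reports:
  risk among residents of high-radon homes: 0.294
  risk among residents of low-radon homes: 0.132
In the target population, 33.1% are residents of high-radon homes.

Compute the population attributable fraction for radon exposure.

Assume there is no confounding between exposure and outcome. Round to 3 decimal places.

PAF ≈ 0.289

Let p₁ = 0.294, p₀ = 0.132.
Overall risk P(Y=1) = π·p₁ + (1−π)·p₀ = 0.331×0.294 + 0.669×0.132 = 0.18562.
Under exogeneity, PAF = [P(Y=1) − p₀] / P(Y=1).
PAF = (0.18562 − 0.132) / 0.18562 ≈ 0.2889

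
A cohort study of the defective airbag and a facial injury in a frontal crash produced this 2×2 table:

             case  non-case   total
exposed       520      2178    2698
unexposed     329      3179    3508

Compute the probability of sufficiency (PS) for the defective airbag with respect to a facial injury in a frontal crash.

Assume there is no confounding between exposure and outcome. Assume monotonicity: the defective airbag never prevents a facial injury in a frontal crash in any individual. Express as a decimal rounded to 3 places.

PS ≈ 0.109

p₁ = P(outcome | exposed) = 520/2698 = 0.19274
p₀ = P(outcome | unexposed) = 329/3508 = 0.093786
Under exogeneity and monotonicity, PS = (p₁ − p₀)/(1 − p₀).
PS = (0.19274 − 0.093786) / 0.90621 ≈ 0.1092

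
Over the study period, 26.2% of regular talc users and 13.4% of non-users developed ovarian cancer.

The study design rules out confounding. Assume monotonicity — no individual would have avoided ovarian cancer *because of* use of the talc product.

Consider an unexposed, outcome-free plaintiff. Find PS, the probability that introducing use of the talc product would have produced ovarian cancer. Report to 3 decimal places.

PS ≈ 0.148

p₁ = 0.262, p₀ = 0.134.
Under exogeneity and monotonicity, PS = (p₁ − p₀) / (1 − p₀).
PS = (0.262 − 0.134) / (1 − 0.134) = 0.128 / 0.866 ≈ 0.1478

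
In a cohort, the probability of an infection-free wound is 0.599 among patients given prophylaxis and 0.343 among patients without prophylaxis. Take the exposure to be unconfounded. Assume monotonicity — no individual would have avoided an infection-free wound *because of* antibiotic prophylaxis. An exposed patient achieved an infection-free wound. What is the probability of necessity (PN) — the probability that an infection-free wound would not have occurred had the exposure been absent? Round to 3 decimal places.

Let p₁ = 0.599, p₀ = 0.343.
Under exogeneity and monotonicity, PN = (p₁ − p₀) / p₁.
PN = (0.599 − 0.343) / 0.599 = 0.256 / 0.599 ≈ 0.4274

PN ≈ 0.427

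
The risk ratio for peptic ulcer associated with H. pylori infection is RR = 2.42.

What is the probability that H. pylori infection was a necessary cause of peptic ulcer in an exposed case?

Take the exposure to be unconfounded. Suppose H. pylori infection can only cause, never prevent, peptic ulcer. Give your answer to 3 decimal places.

PN ≈ 0.587

Under exogeneity and monotonicity, PN = (RR − 1) / RR = 1 − 1/RR.
PN = (2.42 − 1) / 2.42 = 1.42 / 2.42 ≈ 0.5868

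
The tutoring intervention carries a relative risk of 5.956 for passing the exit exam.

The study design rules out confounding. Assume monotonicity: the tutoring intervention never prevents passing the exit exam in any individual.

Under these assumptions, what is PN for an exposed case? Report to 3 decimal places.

PN ≈ 0.832

Under exogeneity and monotonicity, PN = (RR − 1) / RR = 1 − 1/RR.
PN = (5.956 − 1) / 5.956 = 4.956 / 5.956 ≈ 0.8321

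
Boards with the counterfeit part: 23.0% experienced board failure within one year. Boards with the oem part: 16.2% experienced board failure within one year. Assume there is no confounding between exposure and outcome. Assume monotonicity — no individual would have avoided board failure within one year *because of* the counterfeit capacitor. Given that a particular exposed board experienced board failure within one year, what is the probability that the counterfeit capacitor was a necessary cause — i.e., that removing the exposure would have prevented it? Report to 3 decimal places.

PN ≈ 0.296

p₁ = 0.23, p₀ = 0.162.
Under exogeneity and monotonicity, PN = (p₁ − p₀) / p₁.
PN = (0.23 − 0.162) / 0.23 = 0.068 / 0.23 ≈ 0.2957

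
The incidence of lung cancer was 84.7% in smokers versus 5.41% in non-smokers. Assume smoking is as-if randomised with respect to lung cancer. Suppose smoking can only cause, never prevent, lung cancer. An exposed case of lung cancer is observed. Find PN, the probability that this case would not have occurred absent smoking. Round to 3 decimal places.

PN ≈ 0.936

p₁ = 0.847, p₀ = 0.0541.
Under exogeneity and monotonicity, PN = (p₁ − p₀) / p₁.
PN = (0.847 − 0.0541) / 0.847 = 0.7929 / 0.847 ≈ 0.9361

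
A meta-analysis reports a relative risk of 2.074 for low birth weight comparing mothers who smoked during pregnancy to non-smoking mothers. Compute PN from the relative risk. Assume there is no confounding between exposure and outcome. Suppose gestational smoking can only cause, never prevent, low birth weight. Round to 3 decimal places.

Under exogeneity and monotonicity, PN = (RR − 1) / RR = 1 − 1/RR.
PN = (2.074 − 1) / 2.074 = 1.074 / 2.074 ≈ 0.5178

PN ≈ 0.518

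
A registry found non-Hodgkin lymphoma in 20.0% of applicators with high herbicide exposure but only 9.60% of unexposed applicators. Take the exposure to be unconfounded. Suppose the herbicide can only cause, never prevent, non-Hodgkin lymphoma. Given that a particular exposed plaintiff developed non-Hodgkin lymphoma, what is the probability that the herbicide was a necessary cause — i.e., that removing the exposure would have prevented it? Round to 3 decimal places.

PN ≈ 0.520

p₁ = 0.2, p₀ = 0.096.
Under exogeneity and monotonicity, PN = (p₁ − p₀) / p₁.
PN = (0.2 − 0.096) / 0.2 = 0.104 / 0.2 ≈ 0.5200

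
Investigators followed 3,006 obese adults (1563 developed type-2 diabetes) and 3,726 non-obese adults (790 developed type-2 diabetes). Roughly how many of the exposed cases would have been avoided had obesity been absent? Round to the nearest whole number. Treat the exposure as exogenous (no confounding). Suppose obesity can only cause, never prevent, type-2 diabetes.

p₁ = P(outcome | exposed) = 1563/3006 = 0.51996
p₀ = P(outcome | unexposed) = 790/3726 = 0.21202
PN = (p₁ − p₀)/p₁ = (0.51996 − 0.21202) / 0.51996 ≈ 0.59223.
Attributable cases ≈ PN × (exposed cases) = 0.59223 × 1563 ≈ 925.66.

about 926 cases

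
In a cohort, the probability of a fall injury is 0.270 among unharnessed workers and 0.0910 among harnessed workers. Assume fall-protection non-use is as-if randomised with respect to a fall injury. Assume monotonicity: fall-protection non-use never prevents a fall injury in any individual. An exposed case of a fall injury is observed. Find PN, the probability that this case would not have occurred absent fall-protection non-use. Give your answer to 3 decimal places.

Let p₁ = 0.27, p₀ = 0.091.
Under exogeneity and monotonicity, PN = (p₁ − p₀) / p₁.
PN = (0.27 − 0.091) / 0.27 = 0.179 / 0.27 ≈ 0.6630

PN ≈ 0.663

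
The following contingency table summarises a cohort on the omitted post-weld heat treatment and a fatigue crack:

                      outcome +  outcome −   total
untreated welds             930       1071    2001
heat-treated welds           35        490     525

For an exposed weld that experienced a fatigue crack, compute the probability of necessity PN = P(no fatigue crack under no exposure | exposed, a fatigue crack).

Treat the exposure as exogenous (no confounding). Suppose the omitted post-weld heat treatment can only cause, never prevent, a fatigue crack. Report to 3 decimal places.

PN ≈ 0.857

p₁ = P(outcome | exposed) = 930/2001 = 0.46477
p₀ = P(outcome | unexposed) = 35/525 = 0.066667
Under exogeneity and monotonicity, PN = (p₁ − p₀) / p₁.
PN = (0.46477 − 0.066667) / 0.46477 = 0.3981 / 0.46477 ≈ 0.8566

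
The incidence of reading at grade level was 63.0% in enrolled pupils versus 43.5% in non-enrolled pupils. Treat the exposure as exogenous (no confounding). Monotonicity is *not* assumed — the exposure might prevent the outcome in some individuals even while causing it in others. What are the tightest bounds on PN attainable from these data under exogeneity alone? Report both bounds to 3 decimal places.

p₁ = 0.63, p₀ = 0.435.
Under exogeneity alone the bounds on PN are max{0,(p₁−p₀)/p₁} ≤ PN ≤ min{1,(1−p₀)/p₁}.
  lower = (p₁ − p₀)/p₁ = 0.195 / 0.63 ≈ 0.3095
  upper = min{1, (1 − p₀)/p₁} = 0.565 / 0.63 ≈ 0.8968

0.310 ≤ PN ≤ 0.897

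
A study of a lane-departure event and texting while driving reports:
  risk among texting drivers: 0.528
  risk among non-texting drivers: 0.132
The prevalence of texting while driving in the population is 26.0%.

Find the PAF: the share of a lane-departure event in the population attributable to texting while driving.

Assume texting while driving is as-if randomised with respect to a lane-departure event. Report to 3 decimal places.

Let p₁ = 0.528, p₀ = 0.132.
Overall risk P(Y=1) = π·p₁ + (1−π)·p₀ = 0.26×0.528 + 0.74×0.132 = 0.23496.
Under exogeneity, PAF = [P(Y=1) − p₀] / P(Y=1).
PAF = (0.23496 − 0.132) / 0.23496 ≈ 0.4382

PAF ≈ 0.438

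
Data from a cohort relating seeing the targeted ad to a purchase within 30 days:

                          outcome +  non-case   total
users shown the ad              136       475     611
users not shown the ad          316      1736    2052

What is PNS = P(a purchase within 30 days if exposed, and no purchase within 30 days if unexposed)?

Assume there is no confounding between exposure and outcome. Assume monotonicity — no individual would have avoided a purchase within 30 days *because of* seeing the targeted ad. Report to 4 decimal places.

p₁ = P(outcome | exposed) = 136/611 = 0.22259
p₀ = P(outcome | unexposed) = 316/2052 = 0.154
Under exogeneity and monotonicity, PNS = p₁ − p₀.
PNS = 0.22259 − 0.154 = 0.06859

PNS ≈ 0.0686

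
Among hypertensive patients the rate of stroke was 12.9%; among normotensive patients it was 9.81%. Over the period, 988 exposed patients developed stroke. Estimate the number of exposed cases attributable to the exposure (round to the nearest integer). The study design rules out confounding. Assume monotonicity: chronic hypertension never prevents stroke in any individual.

p₁ = 0.129, p₀ = 0.0981.
PN = (p₁ − p₀)/p₁ = (0.129 − 0.0981) / 0.129 ≈ 0.23953.
Attributable cases ≈ PN × (exposed cases) = 0.23953 × 988 ≈ 236.66.

about 237 cases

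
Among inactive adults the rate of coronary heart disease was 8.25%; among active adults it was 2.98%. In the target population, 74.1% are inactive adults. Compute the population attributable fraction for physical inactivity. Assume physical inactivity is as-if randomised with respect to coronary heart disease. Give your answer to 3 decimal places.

p₁ = 0.0825, p₀ = 0.0298.
Overall risk P(Y=1) = π·p₁ + (1−π)·p₀ = 0.741×0.0825 + 0.259×0.0298 = 0.068851.
Under exogeneity, PAF = [P(Y=1) − p₀] / P(Y=1).
PAF = (0.068851 − 0.0298) / 0.068851 ≈ 0.5672

PAF ≈ 0.567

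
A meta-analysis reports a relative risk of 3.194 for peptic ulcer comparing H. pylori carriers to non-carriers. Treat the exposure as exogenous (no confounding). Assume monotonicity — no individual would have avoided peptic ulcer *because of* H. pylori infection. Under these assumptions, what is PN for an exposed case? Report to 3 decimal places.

Under exogeneity and monotonicity, PN = (RR − 1) / RR = 1 − 1/RR.
PN = (3.194 − 1) / 3.194 = 2.194 / 3.194 ≈ 0.6869

PN ≈ 0.687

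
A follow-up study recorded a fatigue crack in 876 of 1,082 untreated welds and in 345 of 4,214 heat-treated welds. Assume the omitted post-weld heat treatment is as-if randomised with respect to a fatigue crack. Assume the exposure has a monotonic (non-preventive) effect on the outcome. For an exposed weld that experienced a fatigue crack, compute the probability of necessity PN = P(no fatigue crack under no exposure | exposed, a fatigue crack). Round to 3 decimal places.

PN ≈ 0.899

p₁ = P(outcome | exposed) = 876/1082 = 0.80961
p₀ = P(outcome | unexposed) = 345/4214 = 0.08187
Under exogeneity and monotonicity, PN = (p₁ − p₀) / p₁.
PN = (0.80961 − 0.08187) / 0.80961 = 0.72774 / 0.80961 ≈ 0.8989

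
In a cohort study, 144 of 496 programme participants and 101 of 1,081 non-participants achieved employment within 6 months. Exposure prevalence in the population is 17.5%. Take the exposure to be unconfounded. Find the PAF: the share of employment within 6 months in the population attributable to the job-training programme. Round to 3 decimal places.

PAF ≈ 0.269

p₁ = P(outcome | exposed) = 144/496 = 0.29032
p₀ = P(outcome | unexposed) = 101/1081 = 0.093432
Overall risk P(Y=1) = π·p₁ + (1−π)·p₀ = 0.175×0.29032 + 0.825×0.093432 = 0.12789.
Under exogeneity, PAF = [P(Y=1) − p₀] / P(Y=1).
PAF = (0.12789 − 0.093432) / 0.12789 ≈ 0.2694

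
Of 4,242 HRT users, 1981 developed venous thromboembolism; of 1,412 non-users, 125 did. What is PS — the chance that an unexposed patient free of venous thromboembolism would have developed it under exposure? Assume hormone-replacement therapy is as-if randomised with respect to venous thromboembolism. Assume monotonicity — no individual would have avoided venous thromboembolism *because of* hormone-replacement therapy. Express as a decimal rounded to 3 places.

PS ≈ 0.415

p₁ = P(outcome | exposed) = 1981/4242 = 0.467
p₀ = P(outcome | unexposed) = 125/1412 = 0.088527
Under exogeneity and monotonicity, PS = (p₁ − p₀) / (1 − p₀).
PS = (0.467 − 0.088527) / (1 − 0.088527) = 0.37847 / 0.91147 ≈ 0.4152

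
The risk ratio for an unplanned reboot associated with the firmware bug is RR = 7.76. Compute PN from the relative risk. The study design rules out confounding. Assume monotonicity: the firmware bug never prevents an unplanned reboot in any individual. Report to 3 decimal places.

Under exogeneity and monotonicity, PN = (RR − 1) / RR = 1 − 1/RR.
PN = (7.76 − 1) / 7.76 = 6.76 / 7.76 ≈ 0.8711

PN ≈ 0.871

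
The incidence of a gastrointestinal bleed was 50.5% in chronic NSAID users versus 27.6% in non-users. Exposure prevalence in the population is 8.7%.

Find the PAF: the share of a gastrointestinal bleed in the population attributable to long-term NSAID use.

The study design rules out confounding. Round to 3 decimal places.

p₁ = 0.505, p₀ = 0.276.
Overall risk P(Y=1) = π·p₁ + (1−π)·p₀ = 0.087×0.505 + 0.913×0.276 = 0.29592.
Under exogeneity, PAF = [P(Y=1) − p₀] / P(Y=1).
PAF = (0.29592 − 0.276) / 0.29592 ≈ 0.0673

PAF ≈ 0.067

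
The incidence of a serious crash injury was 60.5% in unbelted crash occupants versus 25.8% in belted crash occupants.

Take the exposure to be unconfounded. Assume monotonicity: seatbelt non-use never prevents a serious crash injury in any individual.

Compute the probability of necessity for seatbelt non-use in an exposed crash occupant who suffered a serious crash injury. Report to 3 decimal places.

PN ≈ 0.574

p₁ = 0.605, p₀ = 0.258.
Under exogeneity and monotonicity, PN = (p₁ − p₀) / p₁.
PN = (0.605 − 0.258) / 0.605 = 0.347 / 0.605 ≈ 0.5736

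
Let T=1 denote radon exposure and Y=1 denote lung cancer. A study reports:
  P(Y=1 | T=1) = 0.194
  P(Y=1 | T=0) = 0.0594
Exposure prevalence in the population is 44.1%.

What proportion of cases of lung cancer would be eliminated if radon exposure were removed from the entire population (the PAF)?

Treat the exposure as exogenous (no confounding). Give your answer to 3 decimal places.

PAF ≈ 0.500

Let p₁ = 0.194, p₀ = 0.0594.
Overall risk P(Y=1) = π·p₁ + (1−π)·p₀ = 0.441×0.194 + 0.559×0.0594 = 0.11876.
Under exogeneity, PAF = [P(Y=1) − p₀] / P(Y=1).
PAF = (0.11876 − 0.0594) / 0.11876 ≈ 0.4998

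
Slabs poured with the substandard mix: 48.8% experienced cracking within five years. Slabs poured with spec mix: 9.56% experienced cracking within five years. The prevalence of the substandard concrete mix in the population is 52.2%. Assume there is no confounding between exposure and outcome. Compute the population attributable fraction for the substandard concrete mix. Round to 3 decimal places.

PAF ≈ 0.682

p₁ = 0.488, p₀ = 0.0956.
Overall risk P(Y=1) = π·p₁ + (1−π)·p₀ = 0.522×0.488 + 0.478×0.0956 = 0.30043.
Under exogeneity, PAF = [P(Y=1) − p₀] / P(Y=1).
PAF = (0.30043 − 0.0956) / 0.30043 ≈ 0.6818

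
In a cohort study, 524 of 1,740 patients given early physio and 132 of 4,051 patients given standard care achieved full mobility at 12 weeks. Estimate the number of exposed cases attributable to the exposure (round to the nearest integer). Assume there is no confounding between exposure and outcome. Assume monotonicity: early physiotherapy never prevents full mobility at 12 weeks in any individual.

p₁ = P(outcome | exposed) = 524/1740 = 0.30115
p₀ = P(outcome | unexposed) = 132/4051 = 0.032585
PN = (p₁ − p₀)/p₁ = (0.30115 − 0.032585) / 0.30115 ≈ 0.89180.
Attributable cases ≈ PN × (exposed cases) = 0.89180 × 524 ≈ 467.30.

about 467 cases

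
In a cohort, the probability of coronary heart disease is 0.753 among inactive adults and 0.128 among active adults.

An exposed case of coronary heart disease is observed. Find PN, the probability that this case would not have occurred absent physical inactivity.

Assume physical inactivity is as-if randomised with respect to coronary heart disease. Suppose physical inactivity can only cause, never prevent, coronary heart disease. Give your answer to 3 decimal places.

Let p₁ = 0.753, p₀ = 0.128.
Under exogeneity and monotonicity, PN = (p₁ − p₀) / p₁.
PN = (0.753 − 0.128) / 0.753 = 0.625 / 0.753 ≈ 0.8300

PN ≈ 0.830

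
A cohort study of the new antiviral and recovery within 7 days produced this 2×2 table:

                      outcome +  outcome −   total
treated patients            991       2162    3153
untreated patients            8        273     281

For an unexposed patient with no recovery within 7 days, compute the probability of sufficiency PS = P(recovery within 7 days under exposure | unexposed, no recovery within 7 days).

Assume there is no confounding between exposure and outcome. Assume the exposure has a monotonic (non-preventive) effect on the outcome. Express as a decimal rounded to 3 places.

PS ≈ 0.294

p₁ = P(outcome | exposed) = 991/3153 = 0.3143
p₀ = P(outcome | unexposed) = 8/281 = 0.02847
Under exogeneity and monotonicity, PS = (p₁ − p₀) / (1 − p₀).
PS = (0.3143 − 0.02847) / (1 − 0.02847) = 0.28583 / 0.97153 ≈ 0.2942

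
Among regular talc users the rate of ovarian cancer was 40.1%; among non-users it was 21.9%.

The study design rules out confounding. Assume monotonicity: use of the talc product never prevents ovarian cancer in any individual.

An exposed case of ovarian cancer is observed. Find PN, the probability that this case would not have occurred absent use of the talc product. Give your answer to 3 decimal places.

p₁ = 0.401, p₀ = 0.219.
Under exogeneity and monotonicity, PN = (p₁ − p₀) / p₁.
PN = (0.401 − 0.219) / 0.401 = 0.182 / 0.401 ≈ 0.4539

PN ≈ 0.454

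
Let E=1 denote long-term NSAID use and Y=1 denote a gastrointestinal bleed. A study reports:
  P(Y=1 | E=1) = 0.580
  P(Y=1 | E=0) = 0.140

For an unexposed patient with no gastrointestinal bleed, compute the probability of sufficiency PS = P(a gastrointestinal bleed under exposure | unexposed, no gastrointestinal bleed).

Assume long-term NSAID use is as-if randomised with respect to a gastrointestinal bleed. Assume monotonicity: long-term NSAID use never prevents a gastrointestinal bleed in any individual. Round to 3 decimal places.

Let p₁ = 0.58, p₀ = 0.14.
Under exogeneity and monotonicity, PS = (p₁ − p₀) / (1 − p₀).
PS = (0.58 − 0.14) / (1 − 0.14) = 0.44 / 0.86 ≈ 0.5116

PS ≈ 0.512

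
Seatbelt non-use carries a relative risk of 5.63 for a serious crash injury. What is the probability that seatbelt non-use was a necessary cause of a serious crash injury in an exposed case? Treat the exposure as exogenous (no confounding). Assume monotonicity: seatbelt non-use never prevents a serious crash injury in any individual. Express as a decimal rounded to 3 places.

Under exogeneity and monotonicity, PN = (RR − 1) / RR = 1 − 1/RR.
PN = (5.63 − 1) / 5.63 = 4.63 / 5.63 ≈ 0.8224

PN ≈ 0.822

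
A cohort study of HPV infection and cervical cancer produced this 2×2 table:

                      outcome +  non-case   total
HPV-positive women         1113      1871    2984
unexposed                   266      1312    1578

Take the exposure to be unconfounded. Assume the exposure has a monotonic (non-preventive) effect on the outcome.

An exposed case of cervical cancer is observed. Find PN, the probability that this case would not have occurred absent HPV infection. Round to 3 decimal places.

PN ≈ 0.548

p₁ = P(outcome | exposed) = 1113/2984 = 0.37299
p₀ = P(outcome | unexposed) = 266/1578 = 0.16857
Under exogeneity and monotonicity, PN = (p₁ − p₀)/p₁.
PN = (0.37299 − 0.16857) / 0.37299 ≈ 0.5481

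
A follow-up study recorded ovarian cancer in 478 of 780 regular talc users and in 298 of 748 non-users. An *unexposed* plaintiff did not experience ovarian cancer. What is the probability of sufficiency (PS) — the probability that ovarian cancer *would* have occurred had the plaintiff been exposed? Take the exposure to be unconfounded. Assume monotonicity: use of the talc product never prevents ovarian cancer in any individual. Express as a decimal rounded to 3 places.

p₁ = P(outcome | exposed) = 478/780 = 0.61282
p₀ = P(outcome | unexposed) = 298/748 = 0.3984
Under exogeneity and monotonicity, PS = (p₁ − p₀) / (1 − p₀).
PS = (0.61282 − 0.3984) / (1 − 0.3984) = 0.21442 / 0.6016 ≈ 0.3564

PS ≈ 0.356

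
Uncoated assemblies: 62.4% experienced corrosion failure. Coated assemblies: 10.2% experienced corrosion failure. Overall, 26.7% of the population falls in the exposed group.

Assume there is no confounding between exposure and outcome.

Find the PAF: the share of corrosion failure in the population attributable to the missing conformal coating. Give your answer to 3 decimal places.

p₁ = 0.624, p₀ = 0.102.
Overall risk P(Y=1) = π·p₁ + (1−π)·p₀ = 0.267×0.624 + 0.733×0.102 = 0.24137.
Under exogeneity, PAF = [P(Y=1) − p₀] / P(Y=1).
PAF = (0.24137 − 0.102) / 0.24137 ≈ 0.5774

PAF ≈ 0.577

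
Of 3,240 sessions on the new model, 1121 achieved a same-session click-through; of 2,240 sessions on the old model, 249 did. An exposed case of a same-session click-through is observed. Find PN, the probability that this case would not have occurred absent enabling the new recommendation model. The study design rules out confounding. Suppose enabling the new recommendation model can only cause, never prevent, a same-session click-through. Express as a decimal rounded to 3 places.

PN ≈ 0.679

p₁ = P(outcome | exposed) = 1121/3240 = 0.34599
p₀ = P(outcome | unexposed) = 249/2240 = 0.11116
Under exogeneity and monotonicity, PN = (p₁ − p₀) / p₁.
PN = (0.34599 − 0.11116) / 0.34599 = 0.23483 / 0.34599 ≈ 0.6787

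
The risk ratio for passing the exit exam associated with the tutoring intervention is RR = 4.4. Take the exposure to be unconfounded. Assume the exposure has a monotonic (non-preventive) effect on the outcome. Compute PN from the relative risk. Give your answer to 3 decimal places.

Under exogeneity and monotonicity, PN = (RR − 1) / RR = 1 − 1/RR.
PN = (4.4 − 1) / 4.4 = 3.4 / 4.4 ≈ 0.7727

PN ≈ 0.773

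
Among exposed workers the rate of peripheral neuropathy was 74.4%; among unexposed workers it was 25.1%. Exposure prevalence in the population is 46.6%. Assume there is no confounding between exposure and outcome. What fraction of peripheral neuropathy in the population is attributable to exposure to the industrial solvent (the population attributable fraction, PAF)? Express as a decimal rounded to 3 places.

p₁ = 0.744, p₀ = 0.251.
Overall risk P(Y=1) = π·p₁ + (1−π)·p₀ = 0.466×0.744 + 0.534×0.251 = 0.48074.
Under exogeneity, PAF = [P(Y=1) − p₀] / P(Y=1).
PAF = (0.48074 − 0.251) / 0.48074 ≈ 0.4779

PAF ≈ 0.478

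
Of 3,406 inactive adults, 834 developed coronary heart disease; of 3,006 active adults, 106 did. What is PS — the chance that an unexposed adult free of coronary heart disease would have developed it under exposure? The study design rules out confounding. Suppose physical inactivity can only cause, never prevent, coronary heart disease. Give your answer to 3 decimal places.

p₁ = P(outcome | exposed) = 834/3406 = 0.24486
p₀ = P(outcome | unexposed) = 106/3006 = 0.035263
Under exogeneity and monotonicity, PS = (p₁ − p₀) / (1 − p₀).
PS = (0.24486 − 0.035263) / (1 − 0.035263) = 0.2096 / 0.96474 ≈ 0.2173

PS ≈ 0.217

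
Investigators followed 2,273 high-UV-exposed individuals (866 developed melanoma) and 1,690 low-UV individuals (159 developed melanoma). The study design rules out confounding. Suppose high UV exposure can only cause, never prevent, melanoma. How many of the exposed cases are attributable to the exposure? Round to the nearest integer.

about 652 cases

p₁ = P(outcome | exposed) = 866/2273 = 0.38099
p₀ = P(outcome | unexposed) = 159/1690 = 0.094083
PN = (p₁ − p₀)/p₁ = (0.38099 − 0.094083) / 0.38099 ≈ 0.75306.
Attributable cases ≈ PN × (exposed cases) = 0.75306 × 866 ≈ 652.15.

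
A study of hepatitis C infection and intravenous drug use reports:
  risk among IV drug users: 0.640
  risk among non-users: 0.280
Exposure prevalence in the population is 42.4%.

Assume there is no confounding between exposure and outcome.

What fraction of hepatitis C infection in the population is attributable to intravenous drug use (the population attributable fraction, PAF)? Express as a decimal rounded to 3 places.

PAF ≈ 0.353

Let p₁ = 0.64, p₀ = 0.28.
Overall risk P(Y=1) = π·p₁ + (1−π)·p₀ = 0.424×0.64 + 0.576×0.28 = 0.43264.
Under exogeneity, PAF = [P(Y=1) − p₀] / P(Y=1).
PAF = (0.43264 − 0.28) / 0.43264 ≈ 0.3528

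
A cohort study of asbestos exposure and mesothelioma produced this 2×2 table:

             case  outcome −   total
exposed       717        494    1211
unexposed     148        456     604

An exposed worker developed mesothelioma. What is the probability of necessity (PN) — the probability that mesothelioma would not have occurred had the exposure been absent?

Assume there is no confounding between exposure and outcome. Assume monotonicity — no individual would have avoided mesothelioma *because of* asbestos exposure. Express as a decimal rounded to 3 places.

p₁ = P(outcome | exposed) = 717/1211 = 0.59207
p₀ = P(outcome | unexposed) = 148/604 = 0.24503
Under exogeneity and monotonicity, PN = (p₁ − p₀)/p₁.
PN = (0.59207 − 0.24503) / 0.59207 ≈ 0.5861

PN ≈ 0.586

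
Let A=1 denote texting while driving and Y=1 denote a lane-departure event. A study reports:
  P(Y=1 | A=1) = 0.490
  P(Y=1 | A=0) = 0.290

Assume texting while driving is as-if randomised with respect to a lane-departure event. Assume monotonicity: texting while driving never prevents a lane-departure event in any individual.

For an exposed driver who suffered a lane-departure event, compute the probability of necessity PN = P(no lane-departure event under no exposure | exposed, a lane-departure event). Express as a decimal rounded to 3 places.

PN ≈ 0.408

Let p₁ = 0.49, p₀ = 0.29.
Under exogeneity and monotonicity, PN = (p₁ − p₀) / p₁.
PN = (0.49 − 0.29) / 0.49 = 0.2 / 0.49 ≈ 0.4082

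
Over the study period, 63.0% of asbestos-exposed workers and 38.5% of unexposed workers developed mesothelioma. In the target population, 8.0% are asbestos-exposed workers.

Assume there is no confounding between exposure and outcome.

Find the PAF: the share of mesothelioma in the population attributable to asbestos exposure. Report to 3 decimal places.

PAF ≈ 0.048

p₁ = 0.63, p₀ = 0.385.
Overall risk P(Y=1) = π·p₁ + (1−π)·p₀ = 0.08×0.63 + 0.92×0.385 = 0.4046.
Under exogeneity, PAF = [P(Y=1) − p₀] / P(Y=1).
PAF = (0.4046 − 0.385) / 0.4046 ≈ 0.0484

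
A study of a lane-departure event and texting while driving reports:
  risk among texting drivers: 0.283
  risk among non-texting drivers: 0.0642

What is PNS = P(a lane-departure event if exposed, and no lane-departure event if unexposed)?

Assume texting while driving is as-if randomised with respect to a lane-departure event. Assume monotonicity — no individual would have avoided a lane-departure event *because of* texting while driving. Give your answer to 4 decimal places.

PNS ≈ 0.2188

Let p₁ = 0.283, p₀ = 0.0642.
Under exogeneity and monotonicity, PNS = p₁ − p₀.
PNS = 0.283 − 0.0642 = 0.2188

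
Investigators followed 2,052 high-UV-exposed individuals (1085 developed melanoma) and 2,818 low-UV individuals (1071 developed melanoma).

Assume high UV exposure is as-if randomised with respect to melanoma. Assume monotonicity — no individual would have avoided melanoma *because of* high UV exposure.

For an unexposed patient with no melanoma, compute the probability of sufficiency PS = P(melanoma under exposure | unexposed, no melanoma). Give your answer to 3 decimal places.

PS ≈ 0.240

p₁ = P(outcome | exposed) = 1085/2052 = 0.52875
p₀ = P(outcome | unexposed) = 1071/2818 = 0.38006
Under exogeneity and monotonicity, PS = (p₁ − p₀) / (1 − p₀).
PS = (0.52875 − 0.38006) / (1 − 0.38006) = 0.1487 / 0.61994 ≈ 0.2399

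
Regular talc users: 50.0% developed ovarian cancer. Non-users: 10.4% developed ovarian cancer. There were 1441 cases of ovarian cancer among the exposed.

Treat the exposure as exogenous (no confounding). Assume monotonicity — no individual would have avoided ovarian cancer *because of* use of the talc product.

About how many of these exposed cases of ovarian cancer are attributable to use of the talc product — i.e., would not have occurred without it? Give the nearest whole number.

p₁ = 0.5, p₀ = 0.104.
PN = (p₁ − p₀)/p₁ = (0.5 − 0.104) / 0.5 ≈ 0.79200.
Attributable cases ≈ PN × (exposed cases) = 0.79200 × 1441 ≈ 1141.27.

about 1141 cases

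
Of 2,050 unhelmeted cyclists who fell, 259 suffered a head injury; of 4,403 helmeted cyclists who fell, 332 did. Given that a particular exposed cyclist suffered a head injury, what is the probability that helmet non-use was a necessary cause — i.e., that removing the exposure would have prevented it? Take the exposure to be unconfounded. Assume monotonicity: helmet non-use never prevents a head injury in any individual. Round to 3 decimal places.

p₁ = P(outcome | exposed) = 259/2050 = 0.12634
p₀ = P(outcome | unexposed) = 332/4403 = 0.075403
Under exogeneity and monotonicity, PN = (p₁ − p₀) / p₁.
PN = (0.12634 − 0.075403) / 0.12634 = 0.050938 / 0.12634 ≈ 0.4032

PN ≈ 0.403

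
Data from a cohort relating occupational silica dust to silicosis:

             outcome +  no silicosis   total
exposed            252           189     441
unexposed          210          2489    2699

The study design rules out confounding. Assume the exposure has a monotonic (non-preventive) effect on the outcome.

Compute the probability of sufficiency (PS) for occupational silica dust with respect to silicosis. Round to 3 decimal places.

p₁ = P(outcome | exposed) = 252/441 = 0.57143
p₀ = P(outcome | unexposed) = 210/2699 = 0.077807
Under exogeneity and monotonicity, PS = (p₁ − p₀) / (1 − p₀).
PS = (0.57143 − 0.077807) / (1 − 0.077807) = 0.49362 / 0.92219 ≈ 0.5353

PS ≈ 0.535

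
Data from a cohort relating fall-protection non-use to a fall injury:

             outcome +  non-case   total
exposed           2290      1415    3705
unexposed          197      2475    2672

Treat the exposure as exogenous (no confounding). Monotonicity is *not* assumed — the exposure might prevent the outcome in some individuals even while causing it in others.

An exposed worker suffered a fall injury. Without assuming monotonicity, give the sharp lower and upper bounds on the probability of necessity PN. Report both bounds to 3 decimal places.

0.881 ≤ PN ≤ 1.000

p₁ = P(outcome | exposed) = 2290/3705 = 0.61808
p₀ = P(outcome | unexposed) = 197/2672 = 0.073728
Under exogeneity alone the bounds on PN are max{0,(p₁−p₀)/p₁} ≤ PN ≤ min{1,(1−p₀)/p₁}.
  lower = (p₁ − p₀)/p₁ = 0.54436 / 0.61808 ≈ 0.8807
  upper = min{1, (1 − p₀)/p₁} = 0.92627 / 0.61808 ≈ 1.4986 → capped at 1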